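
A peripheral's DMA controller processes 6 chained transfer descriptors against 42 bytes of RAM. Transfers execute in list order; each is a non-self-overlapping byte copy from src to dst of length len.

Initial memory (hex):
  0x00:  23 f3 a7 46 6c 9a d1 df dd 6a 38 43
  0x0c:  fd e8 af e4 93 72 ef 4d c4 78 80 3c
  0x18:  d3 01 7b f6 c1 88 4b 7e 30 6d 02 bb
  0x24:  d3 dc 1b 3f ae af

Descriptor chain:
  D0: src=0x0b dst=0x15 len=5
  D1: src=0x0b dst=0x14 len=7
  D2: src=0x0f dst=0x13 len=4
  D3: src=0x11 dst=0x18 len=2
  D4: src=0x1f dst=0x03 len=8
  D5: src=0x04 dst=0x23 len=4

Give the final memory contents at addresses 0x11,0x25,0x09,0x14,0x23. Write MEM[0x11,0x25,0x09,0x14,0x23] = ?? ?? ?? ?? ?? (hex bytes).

MEM[0x11,0x25,0x09,0x14,0x23] = 72 02 dc 93 30

#0 dst[0x15+5] := {0x43,0xfd,0xe8,0xaf,0xe4}
#1 dst[0x14+7] := {0x43,0xfd,0xe8,0xaf,0xe4,0x93,0x72}
#2 dst[0x13+4] := {0xe4,0x93,0x72,0xef}
#3 dst[0x18+2] := {0x72,0xef}
#4 dst[0x03+8] := {0x7e,0x30,0x6d,0x02,0xbb,0xd3,0xdc,0x1b}
#5 dst[0x23+4] := {0x30,0x6d,0x02,0xbb}
query mem[0x11]=0x72, mem[0x25]=0x02, mem[0x09]=0xdc, mem[0x14]=0x93, mem[0x23]=0x30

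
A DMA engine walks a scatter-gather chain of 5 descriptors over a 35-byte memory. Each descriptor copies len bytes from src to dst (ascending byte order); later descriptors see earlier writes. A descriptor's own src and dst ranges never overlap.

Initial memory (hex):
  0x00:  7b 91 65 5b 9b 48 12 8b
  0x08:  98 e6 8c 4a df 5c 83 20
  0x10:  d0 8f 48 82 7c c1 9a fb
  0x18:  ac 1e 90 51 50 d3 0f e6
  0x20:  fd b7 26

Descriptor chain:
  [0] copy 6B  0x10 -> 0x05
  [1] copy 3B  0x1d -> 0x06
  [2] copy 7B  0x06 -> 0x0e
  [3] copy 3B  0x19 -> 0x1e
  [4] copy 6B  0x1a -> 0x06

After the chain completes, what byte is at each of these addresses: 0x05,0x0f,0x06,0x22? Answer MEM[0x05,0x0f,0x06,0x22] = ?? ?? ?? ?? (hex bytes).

MEM[0x05,0x0f,0x06,0x22] = d0 0f 90 26

#0 dst[0x05+6] := {0xd0,0x8f,0x48,0x82,0x7c,0xc1}
#1 dst[0x06+3] := {0xd3,0x0f,0xe6}
#2 dst[0x0e+7] := {0xd3,0x0f,0xe6,0x7c,0xc1,0x4a,0xdf}
#3 dst[0x1e+3] := {0x1e,0x90,0x51}
#4 dst[0x06+6] := {0x90,0x51,0x50,0xd3,0x1e,0x90}
query mem[0x05]=0xd0, mem[0x0f]=0x0f, mem[0x06]=0x90, mem[0x22]=0x26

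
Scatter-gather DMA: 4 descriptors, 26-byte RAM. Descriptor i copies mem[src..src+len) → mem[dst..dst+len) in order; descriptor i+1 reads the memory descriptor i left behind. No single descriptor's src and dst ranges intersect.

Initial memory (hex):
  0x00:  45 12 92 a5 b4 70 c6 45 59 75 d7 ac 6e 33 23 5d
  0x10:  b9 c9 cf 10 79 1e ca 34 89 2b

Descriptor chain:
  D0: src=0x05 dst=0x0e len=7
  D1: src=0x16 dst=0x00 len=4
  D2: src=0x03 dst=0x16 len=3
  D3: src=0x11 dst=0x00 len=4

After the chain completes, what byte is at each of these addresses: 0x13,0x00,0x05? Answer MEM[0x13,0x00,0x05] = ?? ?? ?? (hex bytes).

MEM[0x13,0x00,0x05] = d7 59 70

D0: mem[0x0e..0x14] <- [70 c6 45 59 75 d7 ac]
D1: mem[0x00..0x03] <- [ca 34 89 2b]
D2: mem[0x16..0x18] <- [2b b4 70]
D3: mem[0x00..0x03] <- [59 75 d7 ac]
query mem[0x13]=0xd7, mem[0x00]=0x59, mem[0x05]=0x70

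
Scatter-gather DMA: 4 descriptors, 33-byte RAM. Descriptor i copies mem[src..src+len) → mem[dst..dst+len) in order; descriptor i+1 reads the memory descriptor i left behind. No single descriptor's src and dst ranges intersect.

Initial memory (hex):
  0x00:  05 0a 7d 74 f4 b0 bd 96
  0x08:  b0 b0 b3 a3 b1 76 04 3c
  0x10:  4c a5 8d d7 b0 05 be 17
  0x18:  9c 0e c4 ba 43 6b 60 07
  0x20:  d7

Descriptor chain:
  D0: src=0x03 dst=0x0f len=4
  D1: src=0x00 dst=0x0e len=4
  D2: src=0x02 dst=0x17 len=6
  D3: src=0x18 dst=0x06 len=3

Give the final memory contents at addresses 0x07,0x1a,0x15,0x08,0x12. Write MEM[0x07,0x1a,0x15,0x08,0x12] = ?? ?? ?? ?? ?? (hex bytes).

  after D0: wrote 4B at 0x0f = 74f4b0bd
  after D1: wrote 4B at 0x0e = 050a7d74
  after D2: wrote 6B at 0x17 = 7d74f4b0bd96
  after D3: wrote 3B at 0x06 = 74f4b0
query mem[0x07]=0xf4, mem[0x1a]=0xb0, mem[0x15]=0x05, mem[0x08]=0xb0, mem[0x12]=0xbd

MEM[0x07,0x1a,0x15,0x08,0x12] = f4 b0 05 b0 bd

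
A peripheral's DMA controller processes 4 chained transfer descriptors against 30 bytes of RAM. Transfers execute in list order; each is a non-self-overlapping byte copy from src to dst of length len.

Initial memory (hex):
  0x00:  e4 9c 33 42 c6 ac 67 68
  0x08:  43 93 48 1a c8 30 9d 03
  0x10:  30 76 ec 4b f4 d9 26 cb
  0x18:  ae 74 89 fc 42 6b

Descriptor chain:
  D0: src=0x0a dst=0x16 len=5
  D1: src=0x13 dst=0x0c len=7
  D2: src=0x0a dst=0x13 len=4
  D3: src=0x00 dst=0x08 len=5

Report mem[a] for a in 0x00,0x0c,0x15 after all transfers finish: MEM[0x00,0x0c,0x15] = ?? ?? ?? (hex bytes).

MEM[0x00,0x0c,0x15] = e4 c6 4b

  after D0: wrote 5B at 0x16 = 481ac8309d
  after D1: wrote 7B at 0x0c = 4bf4d9481ac830
  after D2: wrote 4B at 0x13 = 481a4bf4
  after D3: wrote 5B at 0x08 = e49c3342c6
query mem[0x00]=0xe4, mem[0x0c]=0xc6, mem[0x15]=0x4b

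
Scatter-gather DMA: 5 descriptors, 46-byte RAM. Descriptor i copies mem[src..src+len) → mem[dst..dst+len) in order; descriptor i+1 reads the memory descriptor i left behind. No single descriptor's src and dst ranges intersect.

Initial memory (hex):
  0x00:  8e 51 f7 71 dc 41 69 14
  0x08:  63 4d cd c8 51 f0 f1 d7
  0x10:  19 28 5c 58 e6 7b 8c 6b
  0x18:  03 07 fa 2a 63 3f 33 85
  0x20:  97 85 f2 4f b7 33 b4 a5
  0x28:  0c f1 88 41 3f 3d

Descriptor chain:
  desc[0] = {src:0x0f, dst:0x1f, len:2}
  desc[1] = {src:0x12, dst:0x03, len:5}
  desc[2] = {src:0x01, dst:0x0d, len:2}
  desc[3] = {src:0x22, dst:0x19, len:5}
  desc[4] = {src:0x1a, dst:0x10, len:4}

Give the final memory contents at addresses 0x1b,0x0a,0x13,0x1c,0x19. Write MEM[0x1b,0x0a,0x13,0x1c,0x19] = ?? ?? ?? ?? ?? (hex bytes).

MEM[0x1b,0x0a,0x13,0x1c,0x19] = b7 cd b4 33 f2

  after D0: wrote 2B at 0x1f = d719
  after D1: wrote 5B at 0x03 = 5c58e67b8c
  after D2: wrote 2B at 0x0d = 51f7
  after D3: wrote 5B at 0x19 = f24fb733b4
  after D4: wrote 4B at 0x10 = 4fb733b4
query mem[0x1b]=0xb7, mem[0x0a]=0xcd, mem[0x13]=0xb4, mem[0x1c]=0x33, mem[0x19]=0xf2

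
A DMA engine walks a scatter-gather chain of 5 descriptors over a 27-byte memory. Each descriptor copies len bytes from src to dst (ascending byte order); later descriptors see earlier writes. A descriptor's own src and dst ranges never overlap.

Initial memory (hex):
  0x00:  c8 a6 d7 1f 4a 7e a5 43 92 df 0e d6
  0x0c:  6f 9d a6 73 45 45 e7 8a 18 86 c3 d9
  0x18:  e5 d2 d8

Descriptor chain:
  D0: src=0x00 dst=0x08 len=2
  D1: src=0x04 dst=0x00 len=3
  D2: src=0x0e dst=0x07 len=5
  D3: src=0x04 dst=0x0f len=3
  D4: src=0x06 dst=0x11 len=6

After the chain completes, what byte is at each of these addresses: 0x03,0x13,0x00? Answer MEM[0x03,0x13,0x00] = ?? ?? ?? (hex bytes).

MEM[0x03,0x13,0x00] = 1f 73 4a

  after D0: wrote 2B at 0x08 = c8a6
  after D1: wrote 3B at 0x00 = 4a7ea5
  after D2: wrote 5B at 0x07 = a6734545e7
  after D3: wrote 3B at 0x0f = 4a7ea5
  after D4: wrote 6B at 0x11 = a5a6734545e7
query mem[0x03]=0x1f, mem[0x13]=0x73, mem[0x00]=0x4a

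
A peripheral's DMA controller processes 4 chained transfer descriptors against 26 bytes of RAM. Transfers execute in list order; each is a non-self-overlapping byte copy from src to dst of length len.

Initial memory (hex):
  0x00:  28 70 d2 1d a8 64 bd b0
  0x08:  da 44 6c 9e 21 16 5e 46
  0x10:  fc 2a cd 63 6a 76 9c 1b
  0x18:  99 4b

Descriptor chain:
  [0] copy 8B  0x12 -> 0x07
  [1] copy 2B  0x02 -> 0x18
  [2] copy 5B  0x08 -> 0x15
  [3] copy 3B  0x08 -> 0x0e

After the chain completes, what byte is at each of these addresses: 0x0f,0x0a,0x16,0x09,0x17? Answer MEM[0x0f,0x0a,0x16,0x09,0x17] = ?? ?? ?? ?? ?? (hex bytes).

MEM[0x0f,0x0a,0x16,0x09,0x17] = 6a 76 6a 6a 76

  after D0: wrote 8B at 0x07 = cd636a769c1b994b
  after D1: wrote 2B at 0x18 = d21d
  after D2: wrote 5B at 0x15 = 636a769c1b
  after D3: wrote 3B at 0x0e = 636a76
query mem[0x0f]=0x6a, mem[0x0a]=0x76, mem[0x16]=0x6a, mem[0x09]=0x6a, mem[0x17]=0x76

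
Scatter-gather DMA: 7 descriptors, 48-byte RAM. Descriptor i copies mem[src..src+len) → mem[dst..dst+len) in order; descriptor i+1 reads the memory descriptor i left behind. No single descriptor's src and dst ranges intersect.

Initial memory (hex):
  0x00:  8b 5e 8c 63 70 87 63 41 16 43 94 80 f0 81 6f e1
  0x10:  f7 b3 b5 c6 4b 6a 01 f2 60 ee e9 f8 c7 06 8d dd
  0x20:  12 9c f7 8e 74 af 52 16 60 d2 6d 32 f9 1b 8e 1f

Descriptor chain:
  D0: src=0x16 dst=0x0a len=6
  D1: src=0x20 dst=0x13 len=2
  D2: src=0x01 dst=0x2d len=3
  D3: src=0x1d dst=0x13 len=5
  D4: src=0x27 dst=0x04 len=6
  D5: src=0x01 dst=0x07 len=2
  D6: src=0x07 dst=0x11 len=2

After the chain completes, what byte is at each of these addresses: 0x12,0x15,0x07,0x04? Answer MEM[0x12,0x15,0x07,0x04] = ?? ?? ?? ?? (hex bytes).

MEM[0x12,0x15,0x07,0x04] = 8c dd 5e 16

#0 dst[0x0a+6] := {0x01,0xf2,0x60,0xee,0xe9,0xf8}
#1 dst[0x13+2] := {0x12,0x9c}
#2 dst[0x2d+3] := {0x5e,0x8c,0x63}
#3 dst[0x13+5] := {0x06,0x8d,0xdd,0x12,0x9c}
#4 dst[0x04+6] := {0x16,0x60,0xd2,0x6d,0x32,0xf9}
#5 dst[0x07+2] := {0x5e,0x8c}
#6 dst[0x11+2] := {0x5e,0x8c}
query mem[0x12]=0x8c, mem[0x15]=0xdd, mem[0x07]=0x5e, mem[0x04]=0x16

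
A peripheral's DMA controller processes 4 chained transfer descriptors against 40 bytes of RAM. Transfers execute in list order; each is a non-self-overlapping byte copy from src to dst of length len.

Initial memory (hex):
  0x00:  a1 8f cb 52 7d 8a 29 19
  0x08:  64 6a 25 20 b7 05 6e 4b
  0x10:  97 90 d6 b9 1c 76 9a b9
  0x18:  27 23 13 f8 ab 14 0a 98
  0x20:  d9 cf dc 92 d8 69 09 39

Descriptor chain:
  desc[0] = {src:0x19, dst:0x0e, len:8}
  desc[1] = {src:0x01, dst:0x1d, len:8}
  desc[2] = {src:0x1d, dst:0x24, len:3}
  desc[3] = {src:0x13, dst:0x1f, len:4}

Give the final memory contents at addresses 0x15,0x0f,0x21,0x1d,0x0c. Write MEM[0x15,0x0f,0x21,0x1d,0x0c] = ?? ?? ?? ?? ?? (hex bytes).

[0] 0x19->0x0e len=8 : 23 13 f8 ab 14 0a 98 d9
[1] 0x01->0x1d len=8 : 8f cb 52 7d 8a 29 19 64
[2] 0x1d->0x24 len=3 : 8f cb 52
[3] 0x13->0x1f len=4 : 0a 98 d9 9a
query mem[0x15]=0xd9, mem[0x0f]=0x13, mem[0x21]=0xd9, mem[0x1d]=0x8f, mem[0x0c]=0xb7

MEM[0x15,0x0f,0x21,0x1d,0x0c] = d9 13 d9 8f b7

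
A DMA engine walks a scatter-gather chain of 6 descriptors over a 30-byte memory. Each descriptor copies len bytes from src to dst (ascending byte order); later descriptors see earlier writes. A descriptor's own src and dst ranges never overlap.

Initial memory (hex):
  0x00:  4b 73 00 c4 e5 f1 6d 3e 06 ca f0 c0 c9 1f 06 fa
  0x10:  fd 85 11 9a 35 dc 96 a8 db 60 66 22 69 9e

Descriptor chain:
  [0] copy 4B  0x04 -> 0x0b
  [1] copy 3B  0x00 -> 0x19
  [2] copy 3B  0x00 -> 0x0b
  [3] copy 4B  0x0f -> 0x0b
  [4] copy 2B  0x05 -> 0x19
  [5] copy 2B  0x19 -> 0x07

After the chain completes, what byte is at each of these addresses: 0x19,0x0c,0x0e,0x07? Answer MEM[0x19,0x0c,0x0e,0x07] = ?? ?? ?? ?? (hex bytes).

  after D0: wrote 4B at 0x0b = e5f16d3e
  after D1: wrote 3B at 0x19 = 4b7300
  after D2: wrote 3B at 0x0b = 4b7300
  after D3: wrote 4B at 0x0b = fafd8511
  after D4: wrote 2B at 0x19 = f16d
  after D5: wrote 2B at 0x07 = f16d
query mem[0x19]=0xf1, mem[0x0c]=0xfd, mem[0x0e]=0x11, mem[0x07]=0xf1

MEM[0x19,0x0c,0x0e,0x07] = f1 fd 11 f1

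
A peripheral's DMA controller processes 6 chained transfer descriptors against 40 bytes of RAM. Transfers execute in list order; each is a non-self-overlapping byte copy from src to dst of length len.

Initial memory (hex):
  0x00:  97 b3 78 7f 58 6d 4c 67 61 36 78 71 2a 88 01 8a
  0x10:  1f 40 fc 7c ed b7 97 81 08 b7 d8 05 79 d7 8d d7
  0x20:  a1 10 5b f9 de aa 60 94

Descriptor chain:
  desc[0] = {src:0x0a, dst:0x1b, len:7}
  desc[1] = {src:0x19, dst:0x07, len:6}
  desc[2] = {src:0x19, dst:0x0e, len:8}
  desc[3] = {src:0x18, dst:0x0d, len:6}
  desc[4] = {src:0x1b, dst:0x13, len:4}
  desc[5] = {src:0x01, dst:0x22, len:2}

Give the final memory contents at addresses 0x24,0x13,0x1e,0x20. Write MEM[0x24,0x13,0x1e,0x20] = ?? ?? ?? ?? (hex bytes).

[0] 0x0a->0x1b len=7 : 78 71 2a 88 01 8a 1f
[1] 0x19->0x07 len=6 : b7 d8 78 71 2a 88
[2] 0x19->0x0e len=8 : b7 d8 78 71 2a 88 01 8a
[3] 0x18->0x0d len=6 : 08 b7 d8 78 71 2a
[4] 0x1b->0x13 len=4 : 78 71 2a 88
[5] 0x01->0x22 len=2 : b3 78
query mem[0x24]=0xde, mem[0x13]=0x78, mem[0x1e]=0x88, mem[0x20]=0x8a

MEM[0x24,0x13,0x1e,0x20] = de 78 88 8a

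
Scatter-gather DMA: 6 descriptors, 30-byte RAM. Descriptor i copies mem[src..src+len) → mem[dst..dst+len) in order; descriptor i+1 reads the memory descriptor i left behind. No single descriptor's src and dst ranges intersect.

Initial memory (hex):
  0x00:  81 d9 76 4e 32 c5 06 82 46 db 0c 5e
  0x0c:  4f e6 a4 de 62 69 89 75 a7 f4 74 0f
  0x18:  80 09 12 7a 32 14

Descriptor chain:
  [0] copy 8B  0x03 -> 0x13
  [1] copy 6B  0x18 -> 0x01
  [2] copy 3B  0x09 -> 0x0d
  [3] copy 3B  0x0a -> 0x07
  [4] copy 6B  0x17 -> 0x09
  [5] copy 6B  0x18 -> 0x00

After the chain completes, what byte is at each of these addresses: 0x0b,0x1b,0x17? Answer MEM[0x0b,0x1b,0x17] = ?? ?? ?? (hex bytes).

MEM[0x0b,0x1b,0x17] = db 7a 82

[0] 0x03->0x13 len=8 : 4e 32 c5 06 82 46 db 0c
[1] 0x18->0x01 len=6 : 46 db 0c 7a 32 14
[2] 0x09->0x0d len=3 : db 0c 5e
[3] 0x0a->0x07 len=3 : 0c 5e 4f
[4] 0x17->0x09 len=6 : 82 46 db 0c 7a 32
[5] 0x18->0x00 len=6 : 46 db 0c 7a 32 14
query mem[0x0b]=0xdb, mem[0x1b]=0x7a, mem[0x17]=0x82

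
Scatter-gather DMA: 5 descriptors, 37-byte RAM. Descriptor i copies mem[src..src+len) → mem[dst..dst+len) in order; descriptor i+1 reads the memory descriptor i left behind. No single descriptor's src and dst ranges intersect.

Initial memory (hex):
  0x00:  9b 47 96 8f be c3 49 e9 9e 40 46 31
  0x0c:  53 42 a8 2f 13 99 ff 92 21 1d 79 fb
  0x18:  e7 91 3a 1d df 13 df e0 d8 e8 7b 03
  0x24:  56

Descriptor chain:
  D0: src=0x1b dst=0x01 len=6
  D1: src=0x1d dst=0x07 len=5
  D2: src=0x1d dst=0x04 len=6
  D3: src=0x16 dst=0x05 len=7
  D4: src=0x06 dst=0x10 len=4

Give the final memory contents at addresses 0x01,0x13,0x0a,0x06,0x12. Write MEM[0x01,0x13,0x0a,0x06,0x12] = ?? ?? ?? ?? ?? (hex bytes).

MEM[0x01,0x13,0x0a,0x06,0x12] = 1d 3a 1d fb 91

#0 dst[0x01+6] := {0x1d,0xdf,0x13,0xdf,0xe0,0xd8}
#1 dst[0x07+5] := {0x13,0xdf,0xe0,0xd8,0xe8}
#2 dst[0x04+6] := {0x13,0xdf,0xe0,0xd8,0xe8,0x7b}
#3 dst[0x05+7] := {0x79,0xfb,0xe7,0x91,0x3a,0x1d,0xdf}
#4 dst[0x10+4] := {0xfb,0xe7,0x91,0x3a}
query mem[0x01]=0x1d, mem[0x13]=0x3a, mem[0x0a]=0x1d, mem[0x06]=0xfb, mem[0x12]=0x91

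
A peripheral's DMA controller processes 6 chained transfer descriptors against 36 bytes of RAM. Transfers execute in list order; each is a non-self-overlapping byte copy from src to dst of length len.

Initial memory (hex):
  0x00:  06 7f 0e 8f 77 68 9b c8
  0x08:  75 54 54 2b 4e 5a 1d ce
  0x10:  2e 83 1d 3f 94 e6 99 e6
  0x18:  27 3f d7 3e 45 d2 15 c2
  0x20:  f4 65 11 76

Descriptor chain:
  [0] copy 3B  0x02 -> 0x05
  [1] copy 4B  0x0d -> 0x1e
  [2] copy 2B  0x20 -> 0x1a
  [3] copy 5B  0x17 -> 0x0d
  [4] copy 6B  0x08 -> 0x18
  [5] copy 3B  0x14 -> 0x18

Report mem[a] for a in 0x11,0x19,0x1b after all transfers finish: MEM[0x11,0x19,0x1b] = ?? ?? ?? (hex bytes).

MEM[0x11,0x19,0x1b] = 2e e6 2b

D0: mem[0x05..0x07] <- [0e 8f 77]
D1: mem[0x1e..0x21] <- [5a 1d ce 2e]
D2: mem[0x1a..0x1b] <- [ce 2e]
D3: mem[0x0d..0x11] <- [e6 27 3f ce 2e]
D4: mem[0x18..0x1d] <- [75 54 54 2b 4e e6]
D5: mem[0x18..0x1a] <- [94 e6 99]
query mem[0x11]=0x2e, mem[0x19]=0xe6, mem[0x1b]=0x2b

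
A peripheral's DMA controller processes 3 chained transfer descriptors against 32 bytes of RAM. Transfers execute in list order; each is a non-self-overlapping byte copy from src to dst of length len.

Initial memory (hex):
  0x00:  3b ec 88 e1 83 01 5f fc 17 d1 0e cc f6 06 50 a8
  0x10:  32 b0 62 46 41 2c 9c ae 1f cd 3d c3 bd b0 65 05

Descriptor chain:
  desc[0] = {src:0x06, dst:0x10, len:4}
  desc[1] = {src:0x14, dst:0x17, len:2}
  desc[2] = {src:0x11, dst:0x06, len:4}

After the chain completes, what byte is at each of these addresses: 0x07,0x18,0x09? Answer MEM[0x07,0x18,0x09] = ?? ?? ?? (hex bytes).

[0] 0x06->0x10 len=4 : 5f fc 17 d1
[1] 0x14->0x17 len=2 : 41 2c
[2] 0x11->0x06 len=4 : fc 17 d1 41
query mem[0x07]=0x17, mem[0x18]=0x2c, mem[0x09]=0x41

MEM[0x07,0x18,0x09] = 17 2c 41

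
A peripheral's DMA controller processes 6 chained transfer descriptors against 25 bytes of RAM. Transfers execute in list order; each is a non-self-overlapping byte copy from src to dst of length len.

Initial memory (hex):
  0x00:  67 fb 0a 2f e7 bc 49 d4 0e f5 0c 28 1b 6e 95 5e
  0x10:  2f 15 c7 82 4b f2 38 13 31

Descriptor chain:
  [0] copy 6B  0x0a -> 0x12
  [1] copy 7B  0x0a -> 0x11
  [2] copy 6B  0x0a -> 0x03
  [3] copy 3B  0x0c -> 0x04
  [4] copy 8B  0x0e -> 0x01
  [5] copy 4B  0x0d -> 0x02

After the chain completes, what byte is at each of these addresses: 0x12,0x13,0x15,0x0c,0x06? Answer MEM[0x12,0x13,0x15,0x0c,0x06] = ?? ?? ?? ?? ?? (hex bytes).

[0] 0x0a->0x12 len=6 : 0c 28 1b 6e 95 5e
[1] 0x0a->0x11 len=7 : 0c 28 1b 6e 95 5e 2f
[2] 0x0a->0x03 len=6 : 0c 28 1b 6e 95 5e
[3] 0x0c->0x04 len=3 : 1b 6e 95
[4] 0x0e->0x01 len=8 : 95 5e 2f 0c 28 1b 6e 95
[5] 0x0d->0x02 len=4 : 6e 95 5e 2f
query mem[0x12]=0x28, mem[0x13]=0x1b, mem[0x15]=0x95, mem[0x0c]=0x1b, mem[0x06]=0x1b

MEM[0x12,0x13,0x15,0x0c,0x06] = 28 1b 95 1b 1b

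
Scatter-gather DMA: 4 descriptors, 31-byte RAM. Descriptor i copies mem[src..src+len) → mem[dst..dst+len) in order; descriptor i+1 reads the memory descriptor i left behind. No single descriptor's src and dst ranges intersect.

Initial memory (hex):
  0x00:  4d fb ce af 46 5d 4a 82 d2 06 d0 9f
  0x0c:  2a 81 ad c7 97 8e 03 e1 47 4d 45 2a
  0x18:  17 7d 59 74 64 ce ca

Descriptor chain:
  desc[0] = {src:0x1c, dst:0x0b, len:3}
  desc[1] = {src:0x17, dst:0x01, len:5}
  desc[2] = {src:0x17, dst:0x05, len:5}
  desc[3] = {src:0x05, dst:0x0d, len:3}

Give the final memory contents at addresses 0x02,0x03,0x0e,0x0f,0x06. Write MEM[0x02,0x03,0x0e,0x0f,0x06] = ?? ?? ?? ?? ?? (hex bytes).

MEM[0x02,0x03,0x0e,0x0f,0x06] = 17 7d 17 7d 17

D0: mem[0x0b..0x0d] <- [64 ce ca]
D1: mem[0x01..0x05] <- [2a 17 7d 59 74]
D2: mem[0x05..0x09] <- [2a 17 7d 59 74]
D3: mem[0x0d..0x0f] <- [2a 17 7d]
query mem[0x02]=0x17, mem[0x03]=0x7d, mem[0x0e]=0x17, mem[0x0f]=0x7d, mem[0x06]=0x17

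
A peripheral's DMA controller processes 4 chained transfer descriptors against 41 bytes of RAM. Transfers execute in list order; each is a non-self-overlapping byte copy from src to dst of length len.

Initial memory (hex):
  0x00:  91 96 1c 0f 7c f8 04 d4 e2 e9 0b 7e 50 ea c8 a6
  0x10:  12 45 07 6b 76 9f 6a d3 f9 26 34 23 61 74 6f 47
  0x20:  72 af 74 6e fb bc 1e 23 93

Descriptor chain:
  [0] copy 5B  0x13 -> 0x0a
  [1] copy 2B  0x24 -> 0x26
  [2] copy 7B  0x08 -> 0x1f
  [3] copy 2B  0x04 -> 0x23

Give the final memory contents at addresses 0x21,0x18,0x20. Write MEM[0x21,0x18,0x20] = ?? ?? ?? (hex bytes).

D0: mem[0x0a..0x0e] <- [6b 76 9f 6a d3]
D1: mem[0x26..0x27] <- [fb bc]
D2: mem[0x1f..0x25] <- [e2 e9 6b 76 9f 6a d3]
D3: mem[0x23..0x24] <- [7c f8]
query mem[0x21]=0x6b, mem[0x18]=0xf9, mem[0x20]=0xe9

MEM[0x21,0x18,0x20] = 6b f9 e9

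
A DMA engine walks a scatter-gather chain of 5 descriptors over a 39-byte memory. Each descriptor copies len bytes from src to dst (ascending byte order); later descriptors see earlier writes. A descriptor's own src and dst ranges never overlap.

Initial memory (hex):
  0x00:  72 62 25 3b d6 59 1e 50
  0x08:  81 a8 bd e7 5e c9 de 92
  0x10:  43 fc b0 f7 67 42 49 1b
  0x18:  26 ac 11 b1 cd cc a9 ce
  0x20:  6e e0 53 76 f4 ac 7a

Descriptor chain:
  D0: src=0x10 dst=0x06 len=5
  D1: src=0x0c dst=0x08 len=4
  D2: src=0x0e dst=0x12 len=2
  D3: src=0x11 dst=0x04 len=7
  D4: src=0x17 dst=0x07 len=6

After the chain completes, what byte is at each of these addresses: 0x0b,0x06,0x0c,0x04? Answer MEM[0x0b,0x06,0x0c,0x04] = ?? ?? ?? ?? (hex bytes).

D0: mem[0x06..0x0a] <- [43 fc b0 f7 67]
D1: mem[0x08..0x0b] <- [5e c9 de 92]
D2: mem[0x12..0x13] <- [de 92]
D3: mem[0x04..0x0a] <- [fc de 92 67 42 49 1b]
D4: mem[0x07..0x0c] <- [1b 26 ac 11 b1 cd]
query mem[0x0b]=0xb1, mem[0x06]=0x92, mem[0x0c]=0xcd, mem[0x04]=0xfc

MEM[0x0b,0x06,0x0c,0x04] = b1 92 cd fc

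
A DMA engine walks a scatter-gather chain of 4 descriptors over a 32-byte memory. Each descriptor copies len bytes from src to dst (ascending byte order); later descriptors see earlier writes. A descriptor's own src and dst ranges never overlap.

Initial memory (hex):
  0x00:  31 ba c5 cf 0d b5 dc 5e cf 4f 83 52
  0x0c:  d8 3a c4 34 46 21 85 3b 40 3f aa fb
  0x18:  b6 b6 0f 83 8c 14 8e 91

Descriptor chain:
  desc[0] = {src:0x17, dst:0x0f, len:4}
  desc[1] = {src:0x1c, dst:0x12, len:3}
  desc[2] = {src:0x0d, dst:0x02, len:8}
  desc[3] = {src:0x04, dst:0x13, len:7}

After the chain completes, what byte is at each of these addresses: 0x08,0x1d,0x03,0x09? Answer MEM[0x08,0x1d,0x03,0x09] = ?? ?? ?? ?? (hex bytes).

[0] 0x17->0x0f len=4 : fb b6 b6 0f
[1] 0x1c->0x12 len=3 : 8c 14 8e
[2] 0x0d->0x02 len=8 : 3a c4 fb b6 b6 8c 14 8e
[3] 0x04->0x13 len=7 : fb b6 b6 8c 14 8e 83
query mem[0x08]=0x14, mem[0x1d]=0x14, mem[0x03]=0xc4, mem[0x09]=0x8e

MEM[0x08,0x1d,0x03,0x09] = 14 14 c4 8e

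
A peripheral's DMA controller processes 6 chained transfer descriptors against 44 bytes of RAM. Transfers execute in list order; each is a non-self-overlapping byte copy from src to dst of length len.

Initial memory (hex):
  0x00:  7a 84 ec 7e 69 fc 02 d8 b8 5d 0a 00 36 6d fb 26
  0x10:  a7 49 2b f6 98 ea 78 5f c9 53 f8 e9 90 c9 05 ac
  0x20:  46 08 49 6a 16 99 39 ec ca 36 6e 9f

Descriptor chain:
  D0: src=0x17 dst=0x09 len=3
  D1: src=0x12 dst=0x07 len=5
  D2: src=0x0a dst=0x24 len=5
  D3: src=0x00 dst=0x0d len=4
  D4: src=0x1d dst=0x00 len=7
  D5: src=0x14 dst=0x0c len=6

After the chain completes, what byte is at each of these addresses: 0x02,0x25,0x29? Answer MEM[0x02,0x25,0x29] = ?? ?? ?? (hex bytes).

MEM[0x02,0x25,0x29] = ac 78 36

[0] 0x17->0x09 len=3 : 5f c9 53
[1] 0x12->0x07 len=5 : 2b f6 98 ea 78
[2] 0x0a->0x24 len=5 : ea 78 36 6d fb
[3] 0x00->0x0d len=4 : 7a 84 ec 7e
[4] 0x1d->0x00 len=7 : c9 05 ac 46 08 49 6a
[5] 0x14->0x0c len=6 : 98 ea 78 5f c9 53
query mem[0x02]=0xac, mem[0x25]=0x78, mem[0x29]=0x36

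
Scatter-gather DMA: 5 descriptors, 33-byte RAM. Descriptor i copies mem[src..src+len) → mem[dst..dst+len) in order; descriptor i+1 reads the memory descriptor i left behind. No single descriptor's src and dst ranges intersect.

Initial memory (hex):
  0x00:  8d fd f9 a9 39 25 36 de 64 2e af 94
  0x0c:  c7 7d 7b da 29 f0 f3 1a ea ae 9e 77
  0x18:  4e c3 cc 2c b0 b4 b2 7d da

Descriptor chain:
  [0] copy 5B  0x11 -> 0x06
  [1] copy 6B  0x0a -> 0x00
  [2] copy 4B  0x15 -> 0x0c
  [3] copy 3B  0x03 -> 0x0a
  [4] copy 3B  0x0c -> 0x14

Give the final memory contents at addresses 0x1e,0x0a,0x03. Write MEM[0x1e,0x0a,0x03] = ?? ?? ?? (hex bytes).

MEM[0x1e,0x0a,0x03] = b2 7d 7d

#0 dst[0x06+5] := {0xf0,0xf3,0x1a,0xea,0xae}
#1 dst[0x00+6] := {0xae,0x94,0xc7,0x7d,0x7b,0xda}
#2 dst[0x0c+4] := {0xae,0x9e,0x77,0x4e}
#3 dst[0x0a+3] := {0x7d,0x7b,0xda}
#4 dst[0x14+3] := {0xda,0x9e,0x77}
query mem[0x1e]=0xb2, mem[0x0a]=0x7d, mem[0x03]=0x7d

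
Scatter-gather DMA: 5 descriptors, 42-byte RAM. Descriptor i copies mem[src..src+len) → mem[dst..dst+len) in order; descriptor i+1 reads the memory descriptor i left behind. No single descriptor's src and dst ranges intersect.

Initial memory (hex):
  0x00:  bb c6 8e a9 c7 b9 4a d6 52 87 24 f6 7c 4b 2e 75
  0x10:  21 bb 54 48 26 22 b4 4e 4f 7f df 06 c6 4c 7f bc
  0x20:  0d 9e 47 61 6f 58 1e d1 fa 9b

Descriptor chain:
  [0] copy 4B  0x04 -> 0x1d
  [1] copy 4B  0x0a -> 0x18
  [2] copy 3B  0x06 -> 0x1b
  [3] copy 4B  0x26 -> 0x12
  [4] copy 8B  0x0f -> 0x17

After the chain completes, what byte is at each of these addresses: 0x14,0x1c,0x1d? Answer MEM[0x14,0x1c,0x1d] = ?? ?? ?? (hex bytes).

  after D0: wrote 4B at 0x1d = c7b94ad6
  after D1: wrote 4B at 0x18 = 24f67c4b
  after D2: wrote 3B at 0x1b = 4ad652
  after D3: wrote 4B at 0x12 = 1ed1fa9b
  after D4: wrote 8B at 0x17 = 7521bb1ed1fa9bb4
query mem[0x14]=0xfa, mem[0x1c]=0xfa, mem[0x1d]=0x9b

MEM[0x14,0x1c,0x1d] = fa fa 9b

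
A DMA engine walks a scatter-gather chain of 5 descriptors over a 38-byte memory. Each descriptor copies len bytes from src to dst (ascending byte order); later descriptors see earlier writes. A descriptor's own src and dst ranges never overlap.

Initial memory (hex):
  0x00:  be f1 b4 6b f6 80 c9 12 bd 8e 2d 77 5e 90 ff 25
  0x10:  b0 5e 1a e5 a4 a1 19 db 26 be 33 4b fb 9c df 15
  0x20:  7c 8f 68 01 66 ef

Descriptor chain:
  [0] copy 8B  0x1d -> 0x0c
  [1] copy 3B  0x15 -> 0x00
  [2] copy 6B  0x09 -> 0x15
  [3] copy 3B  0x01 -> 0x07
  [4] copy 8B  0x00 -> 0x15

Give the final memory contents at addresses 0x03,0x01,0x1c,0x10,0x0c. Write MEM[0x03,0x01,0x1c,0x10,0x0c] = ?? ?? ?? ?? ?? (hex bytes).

[0] 0x1d->0x0c len=8 : 9c df 15 7c 8f 68 01 66
[1] 0x15->0x00 len=3 : a1 19 db
[2] 0x09->0x15 len=6 : 8e 2d 77 9c df 15
[3] 0x01->0x07 len=3 : 19 db 6b
[4] 0x00->0x15 len=8 : a1 19 db 6b f6 80 c9 19
query mem[0x03]=0x6b, mem[0x01]=0x19, mem[0x1c]=0x19, mem[0x10]=0x8f, mem[0x0c]=0x9c

MEM[0x03,0x01,0x1c,0x10,0x0c] = 6b 19 19 8f 9c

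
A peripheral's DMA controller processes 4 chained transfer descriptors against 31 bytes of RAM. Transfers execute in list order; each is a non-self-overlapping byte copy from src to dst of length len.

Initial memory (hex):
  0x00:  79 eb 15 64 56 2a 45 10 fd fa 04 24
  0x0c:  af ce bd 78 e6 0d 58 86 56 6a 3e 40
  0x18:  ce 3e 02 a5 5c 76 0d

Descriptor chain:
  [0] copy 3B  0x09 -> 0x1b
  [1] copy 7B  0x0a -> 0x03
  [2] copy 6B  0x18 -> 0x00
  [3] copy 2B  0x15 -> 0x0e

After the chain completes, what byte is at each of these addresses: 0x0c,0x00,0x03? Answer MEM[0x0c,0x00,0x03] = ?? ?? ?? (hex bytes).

MEM[0x0c,0x00,0x03] = af ce fa

#0 dst[0x1b+3] := {0xfa,0x04,0x24}
#1 dst[0x03+7] := {0x04,0x24,0xaf,0xce,0xbd,0x78,0xe6}
#2 dst[0x00+6] := {0xce,0x3e,0x02,0xfa,0x04,0x24}
#3 dst[0x0e+2] := {0x6a,0x3e}
query mem[0x0c]=0xaf, mem[0x00]=0xce, mem[0x03]=0xfa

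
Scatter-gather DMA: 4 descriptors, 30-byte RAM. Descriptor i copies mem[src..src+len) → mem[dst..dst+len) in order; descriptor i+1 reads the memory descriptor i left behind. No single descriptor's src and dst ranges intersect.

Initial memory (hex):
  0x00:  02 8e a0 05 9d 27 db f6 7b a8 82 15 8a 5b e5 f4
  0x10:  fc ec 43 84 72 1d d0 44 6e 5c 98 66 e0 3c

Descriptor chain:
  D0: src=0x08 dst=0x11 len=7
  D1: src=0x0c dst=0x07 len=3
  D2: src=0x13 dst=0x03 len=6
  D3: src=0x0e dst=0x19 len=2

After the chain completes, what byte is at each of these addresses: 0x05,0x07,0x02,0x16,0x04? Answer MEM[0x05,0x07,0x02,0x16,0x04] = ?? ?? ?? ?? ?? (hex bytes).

[0] 0x08->0x11 len=7 : 7b a8 82 15 8a 5b e5
[1] 0x0c->0x07 len=3 : 8a 5b e5
[2] 0x13->0x03 len=6 : 82 15 8a 5b e5 6e
[3] 0x0e->0x19 len=2 : e5 f4
query mem[0x05]=0x8a, mem[0x07]=0xe5, mem[0x02]=0xa0, mem[0x16]=0x5b, mem[0x04]=0x15

MEM[0x05,0x07,0x02,0x16,0x04] = 8a e5 a0 5b 15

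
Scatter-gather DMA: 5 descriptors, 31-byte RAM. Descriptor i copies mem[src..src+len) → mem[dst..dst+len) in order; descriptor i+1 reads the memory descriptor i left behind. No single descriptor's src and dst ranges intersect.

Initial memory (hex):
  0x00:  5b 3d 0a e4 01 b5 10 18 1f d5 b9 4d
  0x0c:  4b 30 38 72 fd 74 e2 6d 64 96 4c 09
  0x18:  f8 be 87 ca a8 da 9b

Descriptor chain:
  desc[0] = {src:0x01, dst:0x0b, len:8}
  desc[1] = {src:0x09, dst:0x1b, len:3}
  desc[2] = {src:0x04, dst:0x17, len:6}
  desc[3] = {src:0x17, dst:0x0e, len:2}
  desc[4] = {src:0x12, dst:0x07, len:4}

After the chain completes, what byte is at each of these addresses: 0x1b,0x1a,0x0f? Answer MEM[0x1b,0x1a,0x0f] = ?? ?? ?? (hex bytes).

MEM[0x1b,0x1a,0x0f] = 1f 18 b5

  after D0: wrote 8B at 0x0b = 3d0ae401b510181f
  after D1: wrote 3B at 0x1b = d5b93d
  after D2: wrote 6B at 0x17 = 01b510181fd5
  after D3: wrote 2B at 0x0e = 01b5
  after D4: wrote 4B at 0x07 = 1f6d6496
query mem[0x1b]=0x1f, mem[0x1a]=0x18, mem[0x0f]=0xb5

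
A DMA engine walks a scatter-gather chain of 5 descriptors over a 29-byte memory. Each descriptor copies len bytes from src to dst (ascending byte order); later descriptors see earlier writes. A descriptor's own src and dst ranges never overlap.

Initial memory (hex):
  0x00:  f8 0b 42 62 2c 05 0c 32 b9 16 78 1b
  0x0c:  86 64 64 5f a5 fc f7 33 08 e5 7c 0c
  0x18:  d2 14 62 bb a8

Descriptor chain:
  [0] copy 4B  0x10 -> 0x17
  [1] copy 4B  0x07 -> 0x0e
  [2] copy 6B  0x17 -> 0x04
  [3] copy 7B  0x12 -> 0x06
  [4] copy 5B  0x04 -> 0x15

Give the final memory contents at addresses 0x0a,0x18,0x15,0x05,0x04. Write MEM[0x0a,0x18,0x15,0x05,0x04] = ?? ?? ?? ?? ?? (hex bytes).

D0: mem[0x17..0x1a] <- [a5 fc f7 33]
D1: mem[0x0e..0x11] <- [32 b9 16 78]
D2: mem[0x04..0x09] <- [a5 fc f7 33 bb a8]
D3: mem[0x06..0x0c] <- [f7 33 08 e5 7c a5 fc]
D4: mem[0x15..0x19] <- [a5 fc f7 33 08]
query mem[0x0a]=0x7c, mem[0x18]=0x33, mem[0x15]=0xa5, mem[0x05]=0xfc, mem[0x04]=0xa5

MEM[0x0a,0x18,0x15,0x05,0x04] = 7c 33 a5 fc a5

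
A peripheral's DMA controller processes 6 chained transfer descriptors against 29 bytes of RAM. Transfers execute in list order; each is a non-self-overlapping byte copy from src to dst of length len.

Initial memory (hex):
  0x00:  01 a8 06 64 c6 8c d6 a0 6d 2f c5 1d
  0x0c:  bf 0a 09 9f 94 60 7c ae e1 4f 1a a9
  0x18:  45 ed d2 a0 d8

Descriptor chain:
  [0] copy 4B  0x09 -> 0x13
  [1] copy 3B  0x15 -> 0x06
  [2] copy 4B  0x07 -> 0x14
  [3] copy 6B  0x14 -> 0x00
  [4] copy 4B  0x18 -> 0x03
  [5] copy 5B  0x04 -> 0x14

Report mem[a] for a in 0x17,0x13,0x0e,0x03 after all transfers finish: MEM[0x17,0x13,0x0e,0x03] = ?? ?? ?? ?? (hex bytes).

D0: mem[0x13..0x16] <- [2f c5 1d bf]
D1: mem[0x06..0x08] <- [1d bf a9]
D2: mem[0x14..0x17] <- [bf a9 2f c5]
D3: mem[0x00..0x05] <- [bf a9 2f c5 45 ed]
D4: mem[0x03..0x06] <- [45 ed d2 a0]
D5: mem[0x14..0x18] <- [ed d2 a0 bf a9]
query mem[0x17]=0xbf, mem[0x13]=0x2f, mem[0x0e]=0x09, mem[0x03]=0x45

MEM[0x17,0x13,0x0e,0x03] = bf 2f 09 45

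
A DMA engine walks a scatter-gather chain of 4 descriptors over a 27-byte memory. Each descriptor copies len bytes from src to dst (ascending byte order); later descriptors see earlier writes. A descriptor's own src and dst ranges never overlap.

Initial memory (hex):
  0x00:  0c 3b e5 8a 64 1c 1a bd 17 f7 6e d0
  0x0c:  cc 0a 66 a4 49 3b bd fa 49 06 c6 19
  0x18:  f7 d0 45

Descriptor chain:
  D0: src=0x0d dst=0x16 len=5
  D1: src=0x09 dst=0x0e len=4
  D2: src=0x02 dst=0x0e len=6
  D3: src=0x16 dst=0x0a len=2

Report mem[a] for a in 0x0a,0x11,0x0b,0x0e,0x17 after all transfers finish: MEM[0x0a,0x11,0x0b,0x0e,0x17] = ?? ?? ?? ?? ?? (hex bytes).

MEM[0x0a,0x11,0x0b,0x0e,0x17] = 0a 1c 66 e5 66

#0 dst[0x16+5] := {0x0a,0x66,0xa4,0x49,0x3b}
#1 dst[0x0e+4] := {0xf7,0x6e,0xd0,0xcc}
#2 dst[0x0e+6] := {0xe5,0x8a,0x64,0x1c,0x1a,0xbd}
#3 dst[0x0a+2] := {0x0a,0x66}
query mem[0x0a]=0x0a, mem[0x11]=0x1c, mem[0x0b]=0x66, mem[0x0e]=0xe5, mem[0x17]=0x66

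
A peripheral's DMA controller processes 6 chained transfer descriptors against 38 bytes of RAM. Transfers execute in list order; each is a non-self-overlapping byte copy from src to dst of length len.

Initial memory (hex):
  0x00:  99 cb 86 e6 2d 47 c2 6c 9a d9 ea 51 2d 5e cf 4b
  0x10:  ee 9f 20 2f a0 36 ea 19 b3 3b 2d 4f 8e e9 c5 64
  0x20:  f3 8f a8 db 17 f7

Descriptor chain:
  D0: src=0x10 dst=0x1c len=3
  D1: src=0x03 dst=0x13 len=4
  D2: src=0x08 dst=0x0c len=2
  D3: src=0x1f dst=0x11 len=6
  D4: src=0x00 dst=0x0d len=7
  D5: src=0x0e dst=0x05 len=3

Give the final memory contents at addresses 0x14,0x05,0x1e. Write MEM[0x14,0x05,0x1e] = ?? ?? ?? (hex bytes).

D0: mem[0x1c..0x1e] <- [ee 9f 20]
D1: mem[0x13..0x16] <- [e6 2d 47 c2]
D2: mem[0x0c..0x0d] <- [9a d9]
D3: mem[0x11..0x16] <- [64 f3 8f a8 db 17]
D4: mem[0x0d..0x13] <- [99 cb 86 e6 2d 47 c2]
D5: mem[0x05..0x07] <- [cb 86 e6]
query mem[0x14]=0xa8, mem[0x05]=0xcb, mem[0x1e]=0x20

MEM[0x14,0x05,0x1e] = a8 cb 20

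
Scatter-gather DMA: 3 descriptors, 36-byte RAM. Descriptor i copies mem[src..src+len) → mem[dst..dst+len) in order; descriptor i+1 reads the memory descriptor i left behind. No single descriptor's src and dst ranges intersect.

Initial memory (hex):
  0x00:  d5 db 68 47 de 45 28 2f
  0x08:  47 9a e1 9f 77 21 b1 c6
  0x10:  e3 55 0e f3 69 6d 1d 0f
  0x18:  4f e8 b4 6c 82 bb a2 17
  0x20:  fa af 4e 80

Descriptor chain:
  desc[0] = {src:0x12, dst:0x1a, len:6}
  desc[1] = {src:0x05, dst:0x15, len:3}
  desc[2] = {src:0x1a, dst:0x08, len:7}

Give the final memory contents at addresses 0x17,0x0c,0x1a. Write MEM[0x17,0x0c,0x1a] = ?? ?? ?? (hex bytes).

MEM[0x17,0x0c,0x1a] = 2f 1d 0e

  after D0: wrote 6B at 0x1a = 0ef3696d1d0f
  after D1: wrote 3B at 0x15 = 45282f
  after D2: wrote 7B at 0x08 = 0ef3696d1d0ffa
query mem[0x17]=0x2f, mem[0x0c]=0x1d, mem[0x1a]=0x0e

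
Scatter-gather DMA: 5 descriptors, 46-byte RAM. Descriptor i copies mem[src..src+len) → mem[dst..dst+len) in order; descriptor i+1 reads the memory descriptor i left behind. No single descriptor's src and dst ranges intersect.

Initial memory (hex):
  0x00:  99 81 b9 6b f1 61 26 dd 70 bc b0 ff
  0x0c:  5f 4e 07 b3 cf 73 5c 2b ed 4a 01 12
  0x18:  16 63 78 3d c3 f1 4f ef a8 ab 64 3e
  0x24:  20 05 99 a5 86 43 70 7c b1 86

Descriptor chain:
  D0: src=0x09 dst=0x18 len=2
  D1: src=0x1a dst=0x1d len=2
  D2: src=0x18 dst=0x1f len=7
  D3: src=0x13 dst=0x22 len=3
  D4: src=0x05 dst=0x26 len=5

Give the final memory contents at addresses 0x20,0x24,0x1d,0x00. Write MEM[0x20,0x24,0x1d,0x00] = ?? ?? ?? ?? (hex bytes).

MEM[0x20,0x24,0x1d,0x00] = b0 4a 78 99

  after D0: wrote 2B at 0x18 = bcb0
  after D1: wrote 2B at 0x1d = 783d
  after D2: wrote 7B at 0x1f = bcb0783dc3783d
  after D3: wrote 3B at 0x22 = 2bed4a
  after D4: wrote 5B at 0x26 = 6126dd70bc
query mem[0x20]=0xb0, mem[0x24]=0x4a, mem[0x1d]=0x78, mem[0x00]=0x99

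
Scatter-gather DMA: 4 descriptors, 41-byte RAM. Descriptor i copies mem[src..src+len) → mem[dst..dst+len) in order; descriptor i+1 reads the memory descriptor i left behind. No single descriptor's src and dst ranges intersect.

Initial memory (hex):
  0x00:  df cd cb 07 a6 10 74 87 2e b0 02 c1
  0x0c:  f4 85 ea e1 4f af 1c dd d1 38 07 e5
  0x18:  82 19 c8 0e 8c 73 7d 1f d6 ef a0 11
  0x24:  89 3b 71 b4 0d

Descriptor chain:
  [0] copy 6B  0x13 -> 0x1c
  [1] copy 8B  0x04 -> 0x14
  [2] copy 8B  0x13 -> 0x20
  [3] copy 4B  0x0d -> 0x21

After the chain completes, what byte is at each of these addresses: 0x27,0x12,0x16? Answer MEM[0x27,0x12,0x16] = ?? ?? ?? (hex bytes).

D0: mem[0x1c..0x21] <- [dd d1 38 07 e5 82]
D1: mem[0x14..0x1b] <- [a6 10 74 87 2e b0 02 c1]
D2: mem[0x20..0x27] <- [dd a6 10 74 87 2e b0 02]
D3: mem[0x21..0x24] <- [85 ea e1 4f]
query mem[0x27]=0x02, mem[0x12]=0x1c, mem[0x16]=0x74

MEM[0x27,0x12,0x16] = 02 1c 74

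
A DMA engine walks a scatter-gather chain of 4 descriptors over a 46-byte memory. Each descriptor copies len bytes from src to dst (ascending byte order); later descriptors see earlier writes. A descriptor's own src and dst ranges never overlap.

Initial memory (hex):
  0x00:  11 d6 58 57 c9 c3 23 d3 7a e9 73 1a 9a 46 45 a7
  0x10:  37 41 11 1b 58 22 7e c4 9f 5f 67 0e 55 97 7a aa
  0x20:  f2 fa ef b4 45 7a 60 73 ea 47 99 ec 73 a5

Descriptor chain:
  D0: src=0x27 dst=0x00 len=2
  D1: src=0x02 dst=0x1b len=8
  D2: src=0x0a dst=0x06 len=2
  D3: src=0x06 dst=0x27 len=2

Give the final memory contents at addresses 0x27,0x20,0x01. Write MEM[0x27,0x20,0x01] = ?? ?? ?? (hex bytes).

#0 dst[0x00+2] := {0x73,0xea}
#1 dst[0x1b+8] := {0x58,0x57,0xc9,0xc3,0x23,0xd3,0x7a,0xe9}
#2 dst[0x06+2] := {0x73,0x1a}
#3 dst[0x27+2] := {0x73,0x1a}
query mem[0x27]=0x73, mem[0x20]=0xd3, mem[0x01]=0xea

MEM[0x27,0x20,0x01] = 73 d3 ea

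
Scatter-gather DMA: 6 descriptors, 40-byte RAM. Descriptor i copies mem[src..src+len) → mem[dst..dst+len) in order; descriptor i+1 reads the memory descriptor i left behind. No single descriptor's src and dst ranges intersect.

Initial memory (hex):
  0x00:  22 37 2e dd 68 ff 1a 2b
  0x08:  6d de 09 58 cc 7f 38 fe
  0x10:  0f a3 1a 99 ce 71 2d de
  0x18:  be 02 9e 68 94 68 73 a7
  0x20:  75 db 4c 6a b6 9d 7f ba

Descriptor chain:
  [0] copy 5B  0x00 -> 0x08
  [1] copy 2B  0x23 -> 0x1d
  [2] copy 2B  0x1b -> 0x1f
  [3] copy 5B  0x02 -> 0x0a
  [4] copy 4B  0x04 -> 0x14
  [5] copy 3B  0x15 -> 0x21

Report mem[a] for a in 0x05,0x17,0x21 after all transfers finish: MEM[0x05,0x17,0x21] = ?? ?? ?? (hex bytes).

  after D0: wrote 5B at 0x08 = 22372edd68
  after D1: wrote 2B at 0x1d = 6ab6
  after D2: wrote 2B at 0x1f = 6894
  after D3: wrote 5B at 0x0a = 2edd68ff1a
  after D4: wrote 4B at 0x14 = 68ff1a2b
  after D5: wrote 3B at 0x21 = ff1a2b
query mem[0x05]=0xff, mem[0x17]=0x2b, mem[0x21]=0xff

MEM[0x05,0x17,0x21] = ff 2b ff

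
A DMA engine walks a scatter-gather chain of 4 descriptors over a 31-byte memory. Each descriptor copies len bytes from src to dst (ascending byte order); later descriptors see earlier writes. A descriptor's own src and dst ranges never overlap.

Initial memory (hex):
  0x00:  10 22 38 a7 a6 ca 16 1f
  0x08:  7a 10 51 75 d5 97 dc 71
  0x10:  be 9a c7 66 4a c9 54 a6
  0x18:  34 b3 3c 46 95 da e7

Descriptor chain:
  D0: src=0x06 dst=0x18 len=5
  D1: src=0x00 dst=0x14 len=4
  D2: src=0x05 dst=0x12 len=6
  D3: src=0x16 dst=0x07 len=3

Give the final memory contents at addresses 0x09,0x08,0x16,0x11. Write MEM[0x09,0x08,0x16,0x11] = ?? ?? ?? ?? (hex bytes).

MEM[0x09,0x08,0x16,0x11] = 16 51 10 9a

#0 dst[0x18+5] := {0x16,0x1f,0x7a,0x10,0x51}
#1 dst[0x14+4] := {0x10,0x22,0x38,0xa7}
#2 dst[0x12+6] := {0xca,0x16,0x1f,0x7a,0x10,0x51}
#3 dst[0x07+3] := {0x10,0x51,0x16}
query mem[0x09]=0x16, mem[0x08]=0x51, mem[0x16]=0x10, mem[0x11]=0x9a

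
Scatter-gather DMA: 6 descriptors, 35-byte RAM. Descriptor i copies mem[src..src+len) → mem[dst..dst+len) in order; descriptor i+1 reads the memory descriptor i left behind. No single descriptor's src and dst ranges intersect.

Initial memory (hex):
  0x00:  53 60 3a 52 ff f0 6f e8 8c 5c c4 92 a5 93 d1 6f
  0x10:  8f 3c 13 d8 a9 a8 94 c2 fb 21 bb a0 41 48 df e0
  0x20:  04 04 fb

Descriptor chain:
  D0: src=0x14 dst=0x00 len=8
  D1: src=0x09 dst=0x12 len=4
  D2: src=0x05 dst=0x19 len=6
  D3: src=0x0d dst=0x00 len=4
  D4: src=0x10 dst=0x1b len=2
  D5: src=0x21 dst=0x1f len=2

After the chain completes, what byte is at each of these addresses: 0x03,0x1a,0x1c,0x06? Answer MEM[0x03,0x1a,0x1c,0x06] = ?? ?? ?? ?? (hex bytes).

  after D0: wrote 8B at 0x00 = a9a894c2fb21bba0
  after D1: wrote 4B at 0x12 = 5cc492a5
  after D2: wrote 6B at 0x19 = 21bba08c5cc4
  after D3: wrote 4B at 0x00 = 93d16f8f
  after D4: wrote 2B at 0x1b = 8f3c
  after D5: wrote 2B at 0x1f = 04fb
query mem[0x03]=0x8f, mem[0x1a]=0xbb, mem[0x1c]=0x3c, mem[0x06]=0xbb

MEM[0x03,0x1a,0x1c,0x06] = 8f bb 3c bb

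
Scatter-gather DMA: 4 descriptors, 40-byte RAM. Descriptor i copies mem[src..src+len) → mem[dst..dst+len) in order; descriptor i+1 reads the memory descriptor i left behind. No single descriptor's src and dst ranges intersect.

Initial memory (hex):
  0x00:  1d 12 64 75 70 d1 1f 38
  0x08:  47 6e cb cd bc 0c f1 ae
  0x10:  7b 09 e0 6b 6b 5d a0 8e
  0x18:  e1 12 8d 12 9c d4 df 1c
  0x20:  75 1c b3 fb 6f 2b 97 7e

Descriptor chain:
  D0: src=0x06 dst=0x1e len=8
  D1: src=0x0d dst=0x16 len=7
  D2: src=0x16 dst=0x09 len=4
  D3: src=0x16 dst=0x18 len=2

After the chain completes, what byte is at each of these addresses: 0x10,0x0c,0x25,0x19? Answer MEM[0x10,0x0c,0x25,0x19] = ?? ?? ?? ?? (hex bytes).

MEM[0x10,0x0c,0x25,0x19] = 7b 7b 0c f1

#0 dst[0x1e+8] := {0x1f,0x38,0x47,0x6e,0xcb,0xcd,0xbc,0x0c}
#1 dst[0x16+7] := {0x0c,0xf1,0xae,0x7b,0x09,0xe0,0x6b}
#2 dst[0x09+4] := {0x0c,0xf1,0xae,0x7b}
#3 dst[0x18+2] := {0x0c,0xf1}
query mem[0x10]=0x7b, mem[0x0c]=0x7b, mem[0x25]=0x0c, mem[0x19]=0xf1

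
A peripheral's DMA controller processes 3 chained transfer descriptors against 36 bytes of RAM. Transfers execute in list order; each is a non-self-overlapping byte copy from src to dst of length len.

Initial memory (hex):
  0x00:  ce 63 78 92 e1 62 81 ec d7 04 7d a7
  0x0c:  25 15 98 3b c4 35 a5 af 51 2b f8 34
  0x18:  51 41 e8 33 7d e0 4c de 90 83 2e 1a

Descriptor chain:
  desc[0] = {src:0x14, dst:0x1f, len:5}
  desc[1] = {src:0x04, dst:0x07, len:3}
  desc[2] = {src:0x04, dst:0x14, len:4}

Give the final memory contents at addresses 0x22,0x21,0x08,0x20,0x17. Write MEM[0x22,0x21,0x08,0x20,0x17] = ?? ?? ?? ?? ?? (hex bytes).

MEM[0x22,0x21,0x08,0x20,0x17] = 34 f8 62 2b e1

D0: mem[0x1f..0x23] <- [51 2b f8 34 51]
D1: mem[0x07..0x09] <- [e1 62 81]
D2: mem[0x14..0x17] <- [e1 62 81 e1]
query mem[0x22]=0x34, mem[0x21]=0xf8, mem[0x08]=0x62, mem[0x20]=0x2b, mem[0x17]=0xe1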